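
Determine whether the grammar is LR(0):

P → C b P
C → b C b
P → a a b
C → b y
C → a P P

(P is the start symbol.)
A grammar is LR(0) if no state in the canonical LR(0) collection has:
  - both a shift item (dot before a terminal) and a complete item (shift-reduce conflict), or
  - two or more complete items (reduce-reduce conflict; the accept item [P' → P .] counts as a complete item here).

Augment with P' → P and build the canonical LR(0) collection (I0 = CLOSURE({[P' → . P]}), then GOTO on every symbol after a dot until no new states appear). It has 15 states:
  I0: { [C → . a P P], [C → . b C b], [C → . b y], [P → . C b P], [P → . a a b], [P' → . P] }  — shift
  I1: { [P → C . b P] }  — shift
  I2: { [P' → P .] }  — accept
  I3: { [C → . a P P], [C → . b C b], [C → . b y], [C → a . P P], [P → . C b P], [P → . a a b], [P → a . a b] }  — shift
  I4: { [C → . a P P], [C → . b C b], [C → . b y], [C → b . C b], [C → b . y] }  — shift
  I5: { [C → b C . b] }  — shift
  I6: { [C → . a P P], [C → . b C b], [C → . b y], [C → a . P P], [P → . C b P], [P → . a a b] }  — shift
  I7: { [C → b y .] }  — reduce
  I8: { [C → . a P P], [C → . b C b], [C → . b y], [C → a P . P], [P → . C b P], [P → . a a b] }  — shift
  I9: { [C → a P P .] }  — reduce
  I10: { [C → b C b .] }  — reduce
  I11: { [C → . a P P], [C → . b C b], [C → . b y], [C → a . P P], [P → . C b P], [P → . a a b], [P → a . a b], [P → a a . b] }  — shift
  I12: { [C → . a P P], [C → . b C b], [C → . b y], [C → b . C b], [C → b . y], [P → a a b .] }  — shift, reduce
  I13: { [C → . a P P], [C → . b C b], [C → . b y], [P → . C b P], [P → . a a b], [P → C b . P] }  — shift
  I14: { [P → C b P .] }  — reduce

Conflict in state I12:
  Shift-reduce conflict between [P → a a b .] and [C → . a P P]
So the grammar is NOT LR(0).

Answer: No. Shift-reduce conflict between [P → a a b .] and [C → . a P P]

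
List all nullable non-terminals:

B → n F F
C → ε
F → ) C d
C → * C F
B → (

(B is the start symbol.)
A non-terminal is nullable if it can derive ε (the empty string): either it has an ε-production, or it has a production whose right-hand side consists entirely of nullable non-terminals.

ε-productions: C → ε
So C is immediately nullable.
No further non-terminal can be added: every production for the remaining non-terminals contains a terminal or a non-nullable non-terminal.
Nullable = { 'C' }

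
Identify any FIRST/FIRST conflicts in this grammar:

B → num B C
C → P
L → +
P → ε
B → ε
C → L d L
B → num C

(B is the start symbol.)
Yes. B → num B C / B → num C on { 'num' }

A FIRST/FIRST conflict occurs when two productions N → α and N → β for the same non-terminal have FIRST(α) ∩ FIRST(β) ≠ ∅ (with ε ∈ FIRST of a nullable right-hand side, so two nullable alternatives also conflict).

FIRST sets of the non-terminals at (or reachable through a nullable prefix from) the front of some alternative:
  FIRST(P) = { ε }
  FIRST(L) = { '+' }

Productions for B:
  B → num B C: FIRST = { 'num' }
  B → ε: FIRST = { ε }
  B → num C: FIRST = { 'num' }
Productions for C:
  C → P: FIRST = { ε }
  C → L d L: FIRST = { '+' }
L, P have only one production, so no FIRST/FIRST conflict is possible there.

Conflict for B: B → num B C and B → num C
  Overlap: { 'num' }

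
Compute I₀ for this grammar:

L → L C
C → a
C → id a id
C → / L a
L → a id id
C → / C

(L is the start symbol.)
{ [L → . L C], [L → . a id id], [L' → . L] }

First, augment the grammar with L' → L
I₀ = CLOSURE({ [L' → . L] }):
  [L' → . L] has the dot before L: add [L → . L C], [L → . a id id]
No further items can be added.

I₀ = { [L → . L C], [L → . a id id], [L' → . L] }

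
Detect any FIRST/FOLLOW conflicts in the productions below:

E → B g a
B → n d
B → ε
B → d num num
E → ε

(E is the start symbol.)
No FIRST/FOLLOW conflicts.

A FIRST/FOLLOW conflict occurs when a non-terminal N has a nullable alternative N → β (β ⇒* ε) and another alternative N → α with FIRST(α) ∩ FOLLOW(N) ≠ ∅: on such a lookahead the parser cannot decide between expanding α and letting N vanish via β.

Nullable non-terminals: B, E.
FIRST sets used below: FIRST(B) = { 'd', 'n', ε }

B: nullable alternative(s) B → ε; FOLLOW(B) = { 'g' }
  B → n d: FIRST \ {ε} = { 'n' } — disjoint from FOLLOW(B)
  B → ε: FIRST \ {ε} = { } — this is the only nullable alternative, skip
  B → d num num: FIRST \ {ε} = { 'd' } — disjoint from FOLLOW(B)

E: nullable alternative(s) E → ε; FOLLOW(E) = { $ }
  E → B g a: FIRST \ {ε} = { 'd', 'g', 'n' } — disjoint from FOLLOW(E)
  E → ε: FIRST \ {ε} = { } — this is the only nullable alternative, skip

No FIRST/FOLLOW conflicts found.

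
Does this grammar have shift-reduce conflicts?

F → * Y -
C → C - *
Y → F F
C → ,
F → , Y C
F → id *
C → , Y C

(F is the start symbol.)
Yes — I8: [C → , .] vs [F → . * Y -]; I9: [F → , Y C .] vs [C → C . - *]; I13: [C → , Y C .] vs [C → C . - *]

A shift-reduce conflict occurs when an LR(0) state has both:
  - a complete (reduce) item [A → α .] (dot at the end), and
  - a shift item [B → β . c γ] (dot before a terminal).

Augment with F' → F and build the canonical LR(0) collection (I0 = CLOSURE({[F' → . F]}), then GOTO on every symbol after a dot until no new states appear). It has 17 states:
  I0: { [F → . * Y -], [F → . , Y C], [F → . id *], [F' → . F] }  — shift
  I1: { [F → * . Y -], [F → . * Y -], [F → . , Y C], [F → . id *], [Y → . F F] }  — shift
  I2: { [F → , . Y C], [F → . * Y -], [F → . , Y C], [F → . id *], [Y → . F F] }  — shift
  I3: { [F' → F .] }  — accept
  I4: { [F → id . *] }  — shift
  I5: { [F → id * .] }  — reduce
  I6: { [F → . * Y -], [F → . , Y C], [F → . id *], [Y → F . F] }  — shift
  I7: { [C → . , Y C], [C → . ,], [C → . C - *], [F → , Y . C] }  — shift
  I8: { [C → , . Y C], [C → , .], [F → . * Y -], [F → . , Y C], [F → . id *], [Y → . F F] }  — shift, reduce
  I9: { [C → C . - *], [F → , Y C .] }  — shift, reduce
  I10: { [C → C - . *] }  — shift
  I11: { [C → C - * .] }  — reduce
  I12: { [C → , Y . C], [C → . , Y C], [C → . ,], [C → . C - *] }  — shift
  I13: { [C → , Y C .], [C → C . - *] }  — shift, reduce
  I14: { [Y → F F .] }  — reduce
  I15: { [F → * Y . -] }  — shift
  I16: { [F → * Y - .] }  — reduce

I8 contains reduce item [C → , .] and shift items [F → . * Y -], [F → . , Y C], [F → . id *] — shift-reduce conflict.
I9 contains reduce item [F → , Y C .] and shift item [C → C . - *] — shift-reduce conflict.
I13 contains reduce item [C → , Y C .] and shift item [C → C . - *] — shift-reduce conflict.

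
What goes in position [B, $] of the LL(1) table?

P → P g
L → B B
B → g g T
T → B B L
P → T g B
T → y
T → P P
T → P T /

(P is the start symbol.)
Empty (error entry)

To find M[B, $], we find productions for B where $ is in the predict set (PREDICT(N → α) = (FIRST(α) \ {ε}) ∪ (FOLLOW(N) if α ⇒* ε)).

B → g g T: PREDICT = { 'g' }

M[B, $] is empty (no production applies)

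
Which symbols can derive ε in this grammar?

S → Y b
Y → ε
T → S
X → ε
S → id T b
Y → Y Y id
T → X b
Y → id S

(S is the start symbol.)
{ 'X', 'Y' }

A non-terminal is nullable if it can derive ε (the empty string): either it has an ε-production, or it has a production whose right-hand side consists entirely of nullable non-terminals.

ε-productions: Y → ε, X → ε
So Y, X are immediately nullable.
No further non-terminal can be added: every production for the remaining non-terminals contains a terminal or a non-nullable non-terminal.
Nullable = { 'X', 'Y' }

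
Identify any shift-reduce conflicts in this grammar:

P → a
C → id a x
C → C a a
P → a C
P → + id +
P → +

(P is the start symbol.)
Yes — I1: [P → + .] vs [P → + . id +]; I3: [P → a .] vs [C → . id a x]; I4: [P → a C .] vs [C → C . a a]

A shift-reduce conflict occurs when an LR(0) state has both:
  - a complete (reduce) item [A → α .] (dot at the end), and
  - a shift item [B → β . c γ] (dot before a terminal).

Augment with P' → P and build the canonical LR(0) collection (I0 = CLOSURE({[P' → . P]}), then GOTO on every symbol after a dot until no new states appear). It has 12 states:
  I0: { [P → . + id +], [P → . +], [P → . a C], [P → . a], [P' → . P] }  — shift
  I1: { [P → + . id +], [P → + .] }  — shift, reduce
  I2: { [P' → P .] }  — accept
  I3: { [C → . C a a], [C → . id a x], [P → a . C], [P → a .] }  — shift, reduce
  I4: { [C → C . a a], [P → a C .] }  — shift, reduce
  I5: { [C → id . a x] }  — shift
  I6: { [C → id a . x] }  — shift
  I7: { [C → id a x .] }  — reduce
  I8: { [C → C a . a] }  — shift
  I9: { [C → C a a .] }  — reduce
  I10: { [P → + id . +] }  — shift
  I11: { [P → + id + .] }  — reduce

I1 contains reduce item [P → + .] and shift item [P → + . id +] — shift-reduce conflict.
I3 contains reduce item [P → a .] and shift item [C → . id a x] — shift-reduce conflict.
I4 contains reduce item [P → a C .] and shift item [C → C . a a] — shift-reduce conflict.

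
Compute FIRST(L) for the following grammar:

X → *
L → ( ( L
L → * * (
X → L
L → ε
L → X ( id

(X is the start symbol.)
{ '(', '*', ε }

FIRST sets of the other non-terminals involved (by the same procedure, iterated to a fixed point):
  FIRST(X) = { '(', '*', ε }

From L → ( ( L:
  - '(' is a terminal: add '(' and stop
From L → * * (:
  - '*' is a terminal: add '*' and stop
From L → ε:
  - ε-production, so ε ∈ FIRST(L)
From L → X ( id:
  - X is a non-terminal: add FIRST(X) \ {ε} = { '(', '*' }
    X is nullable, so continue to the next symbol
  - '(' is a terminal: add '(' and stop

Collecting: FIRST(L) = { '(', '*', ε }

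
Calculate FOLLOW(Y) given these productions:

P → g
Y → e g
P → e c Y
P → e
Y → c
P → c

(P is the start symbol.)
In P → e c Y: Y is at the end, add FOLLOW(P)

The FOLLOW sets referred to above (computed the same way, to a fixed point):
  FOLLOW(P) = { $ }

Taking the union: FOLLOW(Y) = { $ }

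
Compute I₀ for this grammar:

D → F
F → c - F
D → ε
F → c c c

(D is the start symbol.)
{ [D → . F], [D → .], [D' → . D], [F → . c - F], [F → . c c c] }

First, augment the grammar with D' → D
I₀ = CLOSURE({ [D' → . D] }):
  [D' → . D] has the dot before D: add [D → . F], [D → .]
  [D → . F] has the dot before F: add [F → . c - F], [F → . c c c]
No further items can be added.

I₀ = { [D → . F], [D → .], [D' → . D], [F → . c - F], [F → . c c c] }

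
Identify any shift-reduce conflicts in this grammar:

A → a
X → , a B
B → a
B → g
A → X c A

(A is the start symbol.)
Augment with A' → A and build the canonical LR(0) collection (I0 = CLOSURE({[A' → . A]}), then GOTO on every symbol after a dot until no new states appear). It has 11 states:
  I0: { [A → . X c A], [A → . a], [A' → . A], [X → . , a B] }  — shift
  I1: { [X → , . a B] }  — shift
  I2: { [A' → A .] }  — accept
  I3: { [A → X . c A] }  — shift
  I4: { [A → a .] }  — reduce
  I5: { [A → . X c A], [A → . a], [A → X c . A], [X → . , a B] }  — shift
  I6: { [A → X c A .] }  — reduce
  I7: { [B → . a], [B → . g], [X → , a . B] }  — shift
  I8: { [X → , a B .] }  — reduce
  I9: { [B → a .] }  — reduce
  I10: { [B → g .] }  — reduce

No state contains both a complete item and a shift item.

Answer: No shift-reduce conflicts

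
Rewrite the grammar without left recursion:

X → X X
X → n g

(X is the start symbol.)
X is directly left-recursive. The standard transformation for
  A → A α₁ | ... | A α_m | β₁ | ... | β_n
is
  A  → β₁ A' | ... | β_n A'
  A' → α₁ A' | ... | α_m A' | ε

X → n g becomes X → n g X'
X → X X becomes X' → X X'
Add X' → ε

Resulting grammar:
X → n g X'
X' → X X'
X' → ε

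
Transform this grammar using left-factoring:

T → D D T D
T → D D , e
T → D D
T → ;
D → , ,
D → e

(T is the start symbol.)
Left-factoring transforms A → αβ₁ | αβ₂ into A → αA' and A' → β₁ | β₂
(α is the longest common prefix among the alternatives). Repeat until
no nonterminal has two alternatives with a common prefix.

Round 1: T has alternatives sharing prefix 'D D'. Introduce T': T → D D T'
  Add: T' → T D
  Add: T' → , e
  Add: T' → ε

No remaining common prefixes — done.

Resulting grammar:
T → D D T'
T' → T D
T' → , e
T' → ε
T → ;
D → , ,
D → e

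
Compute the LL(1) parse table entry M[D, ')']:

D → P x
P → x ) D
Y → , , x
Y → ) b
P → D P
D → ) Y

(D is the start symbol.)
To find M[D, ')'], we find productions for D where ')' is in the predict set (PREDICT(N → α) = (FIRST(α) \ {ε}) ∪ (FOLLOW(N) if α ⇒* ε)).

Relevant sets:
  FIRST(P) = { ')', 'x' }

D → P x: PREDICT = { ')', 'x' }
  ')' is in predict set, so this production goes in M[D, ')']
D → ) Y: PREDICT = { ')' }
  ')' is in predict set, so this production goes in M[D, ')']

M[D, ')'] = D → P x, D → ) Y  (a multiply-defined cell — the grammar is not LL(1))

Answer: D → P x, D → ) Y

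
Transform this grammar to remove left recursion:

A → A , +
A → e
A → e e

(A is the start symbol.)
A is directly left-recursive. The standard transformation for
  A → A α₁ | ... | A α_m | β₁ | ... | β_n
is
  A  → β₁ A' | ... | β_n A'
  A' → α₁ A' | ... | α_m A' | ε

A → e becomes A → e A'
A → e e becomes A → e e A'
A → A , + becomes A' → , + A'
Add A' → ε

Resulting grammar:
A → e A'
A → e e A'
A' → , + A'
A' → ε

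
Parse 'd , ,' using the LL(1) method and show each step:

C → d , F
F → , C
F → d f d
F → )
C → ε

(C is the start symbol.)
LL(1) parsing maintains a stack (initially the start symbol over $) and the input. At each step: if the stack top is a terminal, match it against the current input token; if it is a non-terminal N, replace it with the RHS of M[N, lookahead] (the unique production whose predict set contains the lookahead).

Stack is shown with the top on the left.

Stack    Input    Action
------------------------
C $      d , , $  output C → d , F
d , F $  d , , $  match 'd'
, F $    , , $    match ','
F $      , $      output F → , C
, C $    , $      match ','
C $      $        output C → ε
$        $        accept

The string is accepted.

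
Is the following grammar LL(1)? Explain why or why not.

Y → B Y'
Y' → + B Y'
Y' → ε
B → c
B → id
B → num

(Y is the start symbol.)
Yes, the grammar is LL(1).

Relevant sets:
  FOLLOW(Y') = { $ }

For Y':
  PREDICT(Y' → '+' B Y') = { '+' }
  PREDICT(Y' → ε) = { $ }
For B:
  PREDICT(B → c) = { 'c' }
  PREDICT(B → id) = { 'id' }
  PREDICT(B → num) = { 'num' }
Y has a single production, so nothing to check there.

All predict sets are disjoint. The grammar IS LL(1).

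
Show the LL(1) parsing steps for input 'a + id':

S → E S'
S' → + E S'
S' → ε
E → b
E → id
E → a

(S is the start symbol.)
Stack is shown with the top on the left.

Stack     Input     Action
--------------------------
S $       a + id $  output S → E S'
E S' $    a + id $  output E → a
a S' $    a + id $  match 'a'
S' $      + id $    output S' → + E S'
+ E S' $  + id $    match '+'
E S' $    id $      output E → id
id S' $   id $      match 'id'
S' $      $         output S' → ε
$         $         accept

The string is accepted.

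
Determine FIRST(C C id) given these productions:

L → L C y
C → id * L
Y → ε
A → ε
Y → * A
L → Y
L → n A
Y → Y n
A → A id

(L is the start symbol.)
{ 'id' }

FIRST sets of the non-terminals involved (from the grammar, by fixed-point iteration):
  FIRST(C) = { 'id' }

To compute FIRST(C C id), process the symbols left to right:
Symbol C is a non-terminal. Add FIRST(C) \ {ε} = { 'id' }
C is not nullable (ε ∉ FIRST(C)), so stop here.
FIRST(C C id) = { 'id' }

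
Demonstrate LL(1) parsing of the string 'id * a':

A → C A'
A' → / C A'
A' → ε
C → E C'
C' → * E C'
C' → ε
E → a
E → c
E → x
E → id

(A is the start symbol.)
Stack is shown with the top on the left.

Stack        Input     Action
-----------------------------
A $          id * a $  output A → C A'
C A' $       id * a $  output C → E C'
E C' A' $    id * a $  output E → id
id C' A' $   id * a $  match 'id'
C' A' $      * a $     output C' → * E C'
* E C' A' $  * a $     match '*'
E C' A' $    a $       output E → a
a C' A' $    a $       match 'a'
C' A' $      $         output C' → ε
A' $         $         output A' → ε
$            $         accept

The string is accepted.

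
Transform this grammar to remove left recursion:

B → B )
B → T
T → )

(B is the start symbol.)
B → T B'
B' → ) B'
B' → ε
T → )

B is directly left-recursive. The standard transformation for
  A → A α₁ | ... | A α_m | β₁ | ... | β_n
is
  A  → β₁ A' | ... | β_n A'
  A' → α₁ A' | ... | α_m A' | ε

B → T becomes B → T B'
B → B ) becomes B' → ) B'
Add B' → ε

Productions for other non-terminals are unchanged:
  T → )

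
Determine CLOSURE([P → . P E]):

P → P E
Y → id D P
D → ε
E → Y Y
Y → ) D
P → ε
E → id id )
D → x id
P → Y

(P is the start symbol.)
Start with: [P → . P E]
  [P → . P E] has the dot before P: add [P → .], [P → . Y]
  [P → . Y] has the dot before Y: add [Y → . id D P], [Y → . ) D]
No further items can be added.

CLOSURE = { [P → . P E], [P → . Y], [P → .], [Y → . ) D], [Y → . id D P] }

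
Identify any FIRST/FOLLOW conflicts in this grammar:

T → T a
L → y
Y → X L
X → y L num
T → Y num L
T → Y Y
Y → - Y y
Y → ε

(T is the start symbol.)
Yes. T → T a with FOLLOW(T) on { 'a' }; Y → X L with FOLLOW(Y) on { 'y' }; Y → '-' Y y with FOLLOW(Y) on { '-' }

A FIRST/FOLLOW conflict occurs when a non-terminal N has a nullable alternative N → β (β ⇒* ε) and another alternative N → α with FIRST(α) ∩ FOLLOW(N) ≠ ∅: on such a lookahead the parser cannot decide between expanding α and letting N vanish via β.

Nullable non-terminals: T, Y.
FIRST sets used below: FIRST(T) = { '-', 'a', 'num', 'y', ε }, FIRST(Y) = { '-', 'y', ε }, FIRST(X) = { 'y' }

T: nullable alternative(s) T → Y Y; FOLLOW(T) = { $, 'a' }
  T → T a: FIRST \ {ε} = { '-', 'a', 'num', 'y' } — overlaps FOLLOW(T) on { 'a' }: CONFLICT
  T → Y num L: FIRST \ {ε} = { '-', 'num', 'y' } — disjoint from FOLLOW(T)
  T → Y Y: FIRST \ {ε} = { '-', 'y' } — this is the only nullable alternative, skip

Y: nullable alternative(s) Y → ε; FOLLOW(Y) = { $, '-', 'a', 'num', 'y' }
  Y → X L: FIRST \ {ε} = { 'y' } — overlaps FOLLOW(Y) on { 'y' }: CONFLICT
  Y → - Y y: FIRST \ {ε} = { '-' } — overlaps FOLLOW(Y) on { '-' }: CONFLICT
  Y → ε: FIRST \ {ε} = { } — this is the only nullable alternative, skip

L, X have no nullable alternative, so no FIRST/FOLLOW check is needed there.

So the grammar has 3 FIRST/FOLLOW conflicts (marked CONFLICT above).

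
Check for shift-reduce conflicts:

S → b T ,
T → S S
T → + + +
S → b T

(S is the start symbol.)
A shift-reduce conflict occurs when an LR(0) state has both:
  - a complete (reduce) item [A → α .] (dot at the end), and
  - a shift item [B → β . c γ] (dot before a terminal).

Augment with S' → S and build the canonical LR(0) collection (I0 = CLOSURE({[S' → . S]}), then GOTO on every symbol after a dot until no new states appear). It has 10 states:
  I0: { [S → . b T ,], [S → . b T], [S' → . S] }  — shift
  I1: { [S' → S .] }  — accept
  I2: { [S → . b T ,], [S → . b T], [S → b . T ,], [S → b . T], [T → . + + +], [T → . S S] }  — shift
  I3: { [T → + . + +] }  — shift
  I4: { [S → . b T ,], [S → . b T], [T → S . S] }  — shift
  I5: { [S → b T . ,], [S → b T .] }  — shift, reduce
  I6: { [S → b T , .] }  — reduce
  I7: { [T → S S .] }  — reduce
  I8: { [T → + + . +] }  — shift
  I9: { [T → + + + .] }  — reduce

I5 contains reduce item [S → b T .] and shift item [S → b T . ,] — shift-reduce conflict.

Answer: Yes — I5: [S → b T .] vs [S → b T . ,]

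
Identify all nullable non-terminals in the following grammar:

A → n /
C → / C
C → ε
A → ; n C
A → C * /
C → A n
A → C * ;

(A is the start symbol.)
ε-productions: C → ε
So C is immediately nullable.
No further non-terminal can be added: every production for the remaining non-terminals contains a terminal or a non-nullable non-terminal.
Nullable = { 'C' }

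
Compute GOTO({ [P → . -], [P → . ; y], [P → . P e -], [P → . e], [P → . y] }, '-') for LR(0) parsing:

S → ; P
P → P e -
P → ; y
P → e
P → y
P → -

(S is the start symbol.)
GOTO(I, '-') = CLOSURE({ [A → αX.β] : [A → α.Xβ] ∈ I, X = '-' })

Items with dot before '-', with the dot advanced:
  [P → . -] → [P → - .]
Closure adds nothing (no advanced item has the dot before a non-terminal).

GOTO = { [P → - .] }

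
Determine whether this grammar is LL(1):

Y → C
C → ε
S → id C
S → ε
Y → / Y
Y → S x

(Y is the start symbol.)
Yes, the grammar is LL(1).

Relevant sets:
  FIRST(C) = { ε }
  FIRST(S) = { 'id', ε }
  FOLLOW(Y) = { $ }
  FOLLOW(S) = { 'x' }

For Y:
  PREDICT(Y → C) = { $ }
  PREDICT(Y → '/' Y) = { '/' }
  PREDICT(Y → S x) = { 'id', 'x' }
For S:
  PREDICT(S → id C) = { 'id' }
  PREDICT(S → ε) = { 'x' }
C has a single production, so nothing to check there.

All predict sets are disjoint. The grammar IS LL(1).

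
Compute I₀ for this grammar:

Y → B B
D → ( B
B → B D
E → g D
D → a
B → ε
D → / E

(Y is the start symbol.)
{ [B → . B D], [B → .], [Y → . B B], [Y' → . Y] }

First, augment the grammar with Y' → Y
I₀ = CLOSURE({ [Y' → . Y] }):
  [Y' → . Y] has the dot before Y: add [Y → . B B]
  [Y → . B B] has the dot before B: add [B → . B D], [B → .]
No further items can be added.

I₀ = { [B → . B D], [B → .], [Y → . B B], [Y' → . Y] }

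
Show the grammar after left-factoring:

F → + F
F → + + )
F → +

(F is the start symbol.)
F → + F'
F' → F
F' → + )
F' → ε

Left-factoring transforms A → αβ₁ | αβ₂ into A → αA' and A' → β₁ | β₂
(α is the longest common prefix among the alternatives). Repeat until
no nonterminal has two alternatives with a common prefix.

Round 1: F has alternatives sharing prefix '+'. Introduce F': F → + F'
  Add: F' → F
  Add: F' → + )
  Add: F' → ε

No remaining common prefixes — done.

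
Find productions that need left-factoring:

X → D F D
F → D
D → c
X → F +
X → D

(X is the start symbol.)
Yes, X has productions with common prefix 'D'

Left-factoring is needed when two productions for the same non-terminal
share a common prefix on the right-hand side.

Productions for X:
  X → D F D
  X → F +
  X → D

Found common prefix 'D' in productions for X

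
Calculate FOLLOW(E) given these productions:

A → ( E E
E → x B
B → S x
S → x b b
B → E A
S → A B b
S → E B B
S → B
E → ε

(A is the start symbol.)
{ $, '(', 'b', 'x' }

In A → ( E E: E is followed by E, add FIRST(E) \ {ε} = { 'x' }
  E is nullable, so also add FOLLOW(A)
In A → ( E E: E is at the end, add FOLLOW(A)
In B → E A: E is followed by A, add FIRST(A) \ {ε} = { '(' }
In S → E B B: E is followed by B B, add FIRST(B B) \ {ε} = { '(', 'x' }

The FOLLOW sets referred to above (computed the same way, to a fixed point):
  FOLLOW(A) = { $, '(', 'b', 'x' }

Taking the union: FOLLOW(E) = { $, '(', 'b', 'x' }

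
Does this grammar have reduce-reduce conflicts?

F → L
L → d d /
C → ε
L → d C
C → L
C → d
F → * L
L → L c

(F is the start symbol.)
Yes — I7: [C → .] vs [C → d .]

A reduce-reduce conflict occurs when an LR(0) state has two complete items [A → α .] and [B → β .] — both call for a reduction, and with no lookahead the parser cannot choose between them.

Augment with F' → F and build the canonical LR(0) collection (I0 = CLOSURE({[F' → . F]}), then GOTO on every symbol after a dot until no new states appear). It has 11 states:
  I0: { [F → . * L], [F → . L], [F' → . F], [L → . L c], [L → . d C], [L → . d d /] }  — shift
  I1: { [F → * . L], [L → . L c], [L → . d C], [L → . d d /] }  — shift
  I2: { [F' → F .] }  — accept
  I3: { [F → L .], [L → L . c] }  — shift, reduce
  I4: { [C → . L], [C → . d], [C → .], [L → . L c], [L → . d C], [L → . d d /], [L → d . C], [L → d . d /] }  — shift, reduce
  I5: { [L → d C .] }  — reduce
  I6: { [C → L .], [L → L . c] }  — shift, reduce
  I7: { [C → . L], [C → . d], [C → .], [C → d .], [L → . L c], [L → . d C], [L → . d d /], [L → d . C], [L → d . d /], [L → d d . /] }  — shift, 2 reduces
  I8: { [L → d d / .] }  — reduce
  I9: { [L → L c .] }  — reduce
  I10: { [F → * L .], [L → L . c] }  — shift, reduce

I7 contains complete items [C → .], [C → d .] — reduce-reduce conflict.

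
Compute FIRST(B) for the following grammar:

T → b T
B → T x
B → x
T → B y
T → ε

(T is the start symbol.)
FIRST sets of the other non-terminals involved (by the same procedure, iterated to a fixed point):
  FIRST(T) = { 'b', 'x', ε }

From B → T x:
  - T is a non-terminal: add FIRST(T) \ {ε} = { 'b', 'x' }
    T is nullable, so continue to the next symbol
  - x is a terminal: add 'x' and stop
From B → x:
  - x is a terminal: add 'x' and stop

Collecting: FIRST(B) = { 'b', 'x' }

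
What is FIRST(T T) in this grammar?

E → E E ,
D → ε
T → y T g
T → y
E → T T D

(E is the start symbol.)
FIRST sets of the non-terminals involved (from the grammar, by fixed-point iteration):
  FIRST(T) = { 'y' }

To compute FIRST(T T), process the symbols left to right:
Symbol T is a non-terminal. Add FIRST(T) \ {ε} = { 'y' }
T is not nullable (ε ∉ FIRST(T)), so stop here.
FIRST(T T) = { 'y' }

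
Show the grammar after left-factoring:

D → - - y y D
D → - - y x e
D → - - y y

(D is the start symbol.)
Left-factoring transforms A → αβ₁ | αβ₂ into A → αA' and A' → β₁ | β₂
(α is the longest common prefix among the alternatives). Repeat until
no nonterminal has two alternatives with a common prefix.

Round 1: D has alternatives sharing prefix '- - y'. Introduce D': D → - - y D'
  Add: D' → y D
  Add: D' → x e
  Add: D' → y

Round 2: D' has alternatives sharing prefix 'y'. Introduce D'': D' → y D''
  Add: D'' → D
  Add: D'' → ε

No remaining common prefixes — done.

Resulting grammar:
D → - - y D'
D' → y D''
D'' → D
D'' → ε
D' → x e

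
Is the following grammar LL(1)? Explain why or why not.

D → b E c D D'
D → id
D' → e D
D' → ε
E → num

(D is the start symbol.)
Relevant sets:
  FOLLOW(D') = { $, 'e' }

For D:
  PREDICT(D → b E c D D') = { 'b' }
  PREDICT(D → id) = { 'id' }
For D':
  PREDICT(D' → e D) = { 'e' }
  PREDICT(D' → ε) = { $, 'e' }
E has a single production, so nothing to check there.

Conflict found: Predict set conflict for D': { 'e' }
The grammar is NOT LL(1).

Answer: No. Predict set conflict for D': { 'e' }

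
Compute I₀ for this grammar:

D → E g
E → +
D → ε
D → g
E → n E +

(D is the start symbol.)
{ [D → . E g], [D → . g], [D → .], [D' → . D], [E → . +], [E → . n E +] }

First, augment the grammar with D' → D
I₀ = CLOSURE({ [D' → . D] }):
  [D' → . D] has the dot before D: add [D → . E g], [D → .], [D → . g]
  [D → . E g] has the dot before E: add [E → . +], [E → . n E +]
No further items can be added.

I₀ = { [D → . E g], [D → . g], [D → .], [D' → . D], [E → . +], [E → . n E +] }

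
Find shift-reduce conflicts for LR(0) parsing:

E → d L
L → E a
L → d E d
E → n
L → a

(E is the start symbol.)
Augment with E' → E and build the canonical LR(0) collection (I0 = CLOSURE({[E' → . E]}), then GOTO on every symbol after a dot until no new states appear). It has 11 states:
  I0: { [E → . d L], [E → . n], [E' → . E] }  — shift
  I1: { [E' → E .] }  — accept
  I2: { [E → . d L], [E → . n], [E → d . L], [L → . E a], [L → . a], [L → . d E d] }  — shift
  I3: { [E → n .] }  — reduce
  I4: { [L → E . a] }  — shift
  I5: { [E → d L .] }  — reduce
  I6: { [L → a .] }  — reduce
  I7: { [E → . d L], [E → . n], [E → d . L], [L → . E a], [L → . a], [L → . d E d], [L → d . E d] }  — shift
  I8: { [L → E . a], [L → d E . d] }  — shift
  I9: { [L → E a .] }  — reduce
  I10: { [L → d E d .] }  — reduce

No state contains both a complete item and a shift item.

Answer: No shift-reduce conflicts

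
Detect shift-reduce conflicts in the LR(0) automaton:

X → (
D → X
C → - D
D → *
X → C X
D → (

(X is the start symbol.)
A shift-reduce conflict occurs when an LR(0) state has both:
  - a complete (reduce) item [A → α .] (dot at the end), and
  - a shift item [B → β . c γ] (dot before a terminal).

Augment with X' → X and build the canonical LR(0) collection (I0 = CLOSURE({[X' → . X]}), then GOTO on every symbol after a dot until no new states appear). It has 10 states:
  I0: { [C → . - D], [X → . (], [X → . C X], [X' → . X] }  — shift
  I1: { [X → ( .] }  — reduce
  I2: { [C → - . D], [C → . - D], [D → . (], [D → . *], [D → . X], [X → . (], [X → . C X] }  — shift
  I3: { [C → . - D], [X → . (], [X → . C X], [X → C . X] }  — shift
  I4: { [X' → X .] }  — accept
  I5: { [X → C X .] }  — reduce
  I6: { [D → ( .], [X → ( .] }  — 2 reduces
  I7: { [D → * .] }  — reduce
  I8: { [C → - D .] }  — reduce
  I9: { [D → X .] }  — reduce

No state contains both a complete item and a shift item.

Answer: No shift-reduce conflicts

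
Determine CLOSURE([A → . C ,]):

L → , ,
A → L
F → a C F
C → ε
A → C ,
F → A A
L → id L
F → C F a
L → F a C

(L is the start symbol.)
To compute CLOSURE, for each item [A → α.Bβ] where B is a non-terminal, add [B → .γ] for all productions B → γ; repeat for the newly added items until nothing changes.

Start with: [A → . C ,]
  [A → . C ,] has the dot before C: add [C → .]
No further items can be added.

CLOSURE = { [A → . C ,], [C → .] }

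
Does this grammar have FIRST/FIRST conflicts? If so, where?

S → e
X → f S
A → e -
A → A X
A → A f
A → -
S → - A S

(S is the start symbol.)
Yes. A → e '-' / A → A X on { 'e' }; A → e '-' / A → A f on { 'e' }; A → A X / A → A f on { '-', 'e' }; A → A X / A → '-' on { '-' }; A → A f / A → '-' on { '-' }

A FIRST/FIRST conflict occurs when two productions N → α and N → β for the same non-terminal have FIRST(α) ∩ FIRST(β) ≠ ∅ (with ε ∈ FIRST of a nullable right-hand side, so two nullable alternatives also conflict).

FIRST sets of the non-terminals at (or reachable through a nullable prefix from) the front of some alternative:
  FIRST(A) = { '-', 'e' }

Productions for S:
  S → e: FIRST = { 'e' }
  S → - A S: FIRST = { '-' }
Productions for A:
  A → e -: FIRST = { 'e' }
  A → A X: FIRST = { '-', 'e' }
  A → A f: FIRST = { '-', 'e' }
  A → -: FIRST = { '-' }
X has only one production, so no FIRST/FIRST conflict is possible there.

Conflict for A: A → e - and A → A X
  Overlap: { 'e' }
Conflict for A: A → e - and A → A f
  Overlap: { 'e' }
Conflict for A: A → A X and A → A f
  Overlap: { '-', 'e' }
Conflict for A: A → A X and A → -
  Overlap: { '-' }
Conflict for A: A → A f and A → -
  Overlap: { '-' }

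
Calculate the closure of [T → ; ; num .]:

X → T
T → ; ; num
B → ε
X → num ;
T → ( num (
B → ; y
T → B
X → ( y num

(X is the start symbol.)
{ [T → ; ; num .] }

Start with: [T → ; ; num .]
The dot is at the end, so nothing is added.

CLOSURE = { [T → ; ; num .] }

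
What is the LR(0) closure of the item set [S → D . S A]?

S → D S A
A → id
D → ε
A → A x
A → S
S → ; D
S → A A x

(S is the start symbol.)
To compute CLOSURE, for each item [A → α.Bβ] where B is a non-terminal, add [B → .γ] for all productions B → γ; repeat for the newly added items until nothing changes.

Start with: [S → D . S A]
  [S → D . S A] has the dot before S: add [S → . D S A], [S → . ; D], [S → . A A x]
  [S → . D S A] has the dot before D: add [D → .]
  [S → . A A x] has the dot before A: add [A → . id], [A → . A x], [A → . S]
No further items can be added.

CLOSURE = { [A → . A x], [A → . S], [A → . id], [D → .], [S → . ; D], [S → . A A x], [S → . D S A], [S → D . S A] }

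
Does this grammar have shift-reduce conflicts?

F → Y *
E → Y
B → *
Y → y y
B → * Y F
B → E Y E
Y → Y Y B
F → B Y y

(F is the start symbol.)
Yes — I1: [B → * .] vs [Y → . y y]; I5: [E → Y .] vs [F → Y . *]; I11: [E → Y .] vs [B → . *]; I15: [F → B Y y .] vs [Y → y . y]; I18: [E → Y .] vs [B → . *]; I19: [B → * .] vs [Y → . y y]

A shift-reduce conflict occurs when an LR(0) state has both:
  - a complete (reduce) item [A → α .] (dot at the end), and
  - a shift item [B → β . c γ] (dot before a terminal).

Augment with F' → F and build the canonical LR(0) collection (I0 = CLOSURE({[F' → . F]}), then GOTO on every symbol after a dot until no new states appear). It has 20 states:
  I0: { [B → . * Y F], [B → . *], [B → . E Y E], [E → . Y], [F → . B Y y], [F → . Y *], [F' → . F], [Y → . Y Y B], [Y → . y y] }  — shift
  I1: { [B → * . Y F], [B → * .], [Y → . Y Y B], [Y → . y y] }  — shift, reduce
  I2: { [F → B . Y y], [Y → . Y Y B], [Y → . y y] }  — shift
  I3: { [B → E . Y E], [Y → . Y Y B], [Y → . y y] }  — shift
  I4: { [F' → F .] }  — accept
  I5: { [E → Y .], [F → Y . *], [Y → . Y Y B], [Y → . y y], [Y → Y . Y B] }  — shift, reduce
  I6: { [Y → y . y] }  — shift
  I7: { [Y → y y .] }  — reduce
  I8: { [F → Y * .] }  — reduce
  I9: { [B → . * Y F], [B → . *], [B → . E Y E], [E → . Y], [Y → . Y Y B], [Y → . y y], [Y → Y . Y B], [Y → Y Y . B] }  — shift
  I10: { [Y → Y Y B .] }  — reduce
  I11: { [B → . * Y F], [B → . *], [B → . E Y E], [E → . Y], [E → Y .], [Y → . Y Y B], [Y → . y y], [Y → Y . Y B], [Y → Y Y . B] }  — shift, reduce
  I12: { [B → E Y . E], [E → . Y], [Y → . Y Y B], [Y → . y y], [Y → Y . Y B] }  — shift
  I13: { [B → E Y E .] }  — reduce
  I14: { [F → B Y . y], [Y → . Y Y B], [Y → . y y], [Y → Y . Y B] }  — shift
  I15: { [F → B Y y .], [Y → y . y] }  — shift, reduce
  I16: { [B → * Y . F], [B → . * Y F], [B → . *], [B → . E Y E], [E → . Y], [F → . B Y y], [F → . Y *], [Y → . Y Y B], [Y → . y y], [Y → Y . Y B] }  — shift
  I17: { [B → * Y F .] }  — reduce
  I18: { [B → . * Y F], [B → . *], [B → . E Y E], [E → . Y], [E → Y .], [F → Y . *], [Y → . Y Y B], [Y → . y y], [Y → Y . Y B], [Y → Y Y . B] }  — shift, reduce
  I19: { [B → * . Y F], [B → * .], [F → Y * .], [Y → . Y Y B], [Y → . y y] }  — shift, 2 reduces

I1 contains reduce item [B → * .] and shift item [Y → . y y] — shift-reduce conflict.
I5 contains reduce item [E → Y .] and shift items [F → Y . *], [Y → . y y] — shift-reduce conflict.
I11 contains reduce item [E → Y .] and shift items [B → . *], [B → . * Y F], [Y → . y y] — shift-reduce conflict.
I15 contains reduce item [F → B Y y .] and shift item [Y → y . y] — shift-reduce conflict.
I18 contains reduce item [E → Y .] and shift items [B → . *], [B → . * Y F], [F → Y . *], [Y → . y y] — shift-reduce conflict.
I19 contains reduce items [B → * .], [F → Y * .] and shift item [Y → . y y] — shift-reduce conflict.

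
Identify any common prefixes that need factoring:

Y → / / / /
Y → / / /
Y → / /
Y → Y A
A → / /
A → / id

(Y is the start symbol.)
Yes, Y has productions with common prefix '/ /'; A has productions with common prefix '/'

Left-factoring is needed when two productions for the same non-terminal
share a common prefix on the right-hand side.

Productions for Y:
  Y → / / / /
  Y → / / /
  Y → / /
  Y → Y A
Productions for A:
  A → / /
  A → / id

Found common prefix '/ /' in productions for Y
Found common prefix '/' in productions for A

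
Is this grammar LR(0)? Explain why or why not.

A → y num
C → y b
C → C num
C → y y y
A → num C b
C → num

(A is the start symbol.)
A grammar is LR(0) if no state in the canonical LR(0) collection has:
  - both a shift item (dot before a terminal) and a complete item (shift-reduce conflict), or
  - two or more complete items (reduce-reduce conflict; the accept item [A' → A .] counts as a complete item here).

Augment with A' → A and build the canonical LR(0) collection (I0 = CLOSURE({[A' → . A]}), then GOTO on every symbol after a dot until no new states appear). It has 13 states:
  I0: { [A → . num C b], [A → . y num], [A' → . A] }  — shift
  I1: { [A' → A .] }  — accept
  I2: { [A → num . C b], [C → . C num], [C → . num], [C → . y b], [C → . y y y] }  — shift
  I3: { [A → y . num] }  — shift
  I4: { [A → y num .] }  — reduce
  I5: { [A → num C . b], [C → C . num] }  — shift
  I6: { [C → num .] }  — reduce
  I7: { [C → y . b], [C → y . y y] }  — shift
  I8: { [C → y b .] }  — reduce
  I9: { [C → y y . y] }  — shift
  I10: { [C → y y y .] }  — reduce
  I11: { [A → num C b .] }  — reduce
  I12: { [C → C num .] }  — reduce

Every state is either a pure shift/goto state or contains exactly one complete item and nothing to shift — no conflicts. The grammar is LR(0).

Answer: Yes, the grammar is LR(0)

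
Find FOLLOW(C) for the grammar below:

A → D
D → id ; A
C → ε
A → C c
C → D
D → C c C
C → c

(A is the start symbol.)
In A → C c: C is followed by c, add FIRST(c) \ {ε} = { 'c' }
In D → C c C: C is followed by c C, add FIRST(c C) \ {ε} = { 'c' }
In D → C c C: C is at the end, add FOLLOW(D)

The FOLLOW sets referred to above (computed the same way, to a fixed point):
  FOLLOW(D) = { $, 'c' }

Taking the union: FOLLOW(C) = { $, 'c' }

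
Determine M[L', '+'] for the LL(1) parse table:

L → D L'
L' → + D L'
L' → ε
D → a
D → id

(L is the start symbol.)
To find M[L', '+'], we find productions for L' where '+' is in the predict set (PREDICT(N → α) = (FIRST(α) \ {ε}) ∪ (FOLLOW(N) if α ⇒* ε)).

Relevant sets:
  FOLLOW(L') = { $ }

L' → + D L': PREDICT = { '+' }
  '+' is in predict set, so this production goes in M[L', '+']
L' → ε: PREDICT = { $ }

M[L', '+'] = L' → + D L'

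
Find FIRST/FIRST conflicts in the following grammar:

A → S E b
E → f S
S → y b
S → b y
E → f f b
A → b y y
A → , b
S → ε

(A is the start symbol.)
Yes. A → S E b / A → b y y on { 'b' }; E → f S / E → f f b on { 'f' }

A FIRST/FIRST conflict occurs when two productions N → α and N → β for the same non-terminal have FIRST(α) ∩ FIRST(β) ≠ ∅ (with ε ∈ FIRST of a nullable right-hand side, so two nullable alternatives also conflict).

FIRST sets of the non-terminals at (or reachable through a nullable prefix from) the front of some alternative:
  FIRST(S) = { 'b', 'y', ε }
  FIRST(E) = { 'f' }

Productions for A:
  A → S E b: FIRST = { 'b', 'f', 'y' }
  A → b y y: FIRST = { 'b' }
  A → , b: FIRST = { ',' }
Productions for E:
  E → f S: FIRST = { 'f' }
  E → f f b: FIRST = { 'f' }
Productions for S:
  S → y b: FIRST = { 'y' }
  S → b y: FIRST = { 'b' }
  S → ε: FIRST = { ε }

Conflict for A: A → S E b and A → b y y
  Overlap: { 'b' }
Conflict for E: E → f S and E → f f b
  Overlap: { 'f' }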